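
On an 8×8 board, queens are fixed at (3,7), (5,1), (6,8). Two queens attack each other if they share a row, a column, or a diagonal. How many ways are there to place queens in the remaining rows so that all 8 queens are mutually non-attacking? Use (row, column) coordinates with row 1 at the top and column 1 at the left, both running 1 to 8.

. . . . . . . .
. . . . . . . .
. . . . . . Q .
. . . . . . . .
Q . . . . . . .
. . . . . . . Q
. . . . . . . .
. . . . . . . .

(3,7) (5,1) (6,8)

Branch on row 1: col 2 → 1; col 4 → 1; col 6 → 1.
Sum: 1 + 1 + 1 = 3.

3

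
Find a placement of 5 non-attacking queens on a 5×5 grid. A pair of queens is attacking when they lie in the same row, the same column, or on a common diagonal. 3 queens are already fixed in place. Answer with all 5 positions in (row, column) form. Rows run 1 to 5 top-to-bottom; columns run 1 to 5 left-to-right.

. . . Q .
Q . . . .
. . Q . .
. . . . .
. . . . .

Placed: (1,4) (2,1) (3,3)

Row 4: attacked by (1,4)→{1,4}; (2,1)→{1,3}; (3,3)→{2,3,4}. Safe: 5. Place at column 5.
Row 5: attacked by (1,4)→{4}; (2,1)→{1,4}; (3,3)→{1,3,5}; (4,5)→{4,5}. Safe: 2. Place at column 2.
Columns [4, 1, 3, 5, 2], r−c [-3, 1, 0, -1, 3], r+c [5, 3, 6, 9, 7] are all distinct, so no two queens attack.

(1,4) (2,1) (3,3) (4,5) (5,2)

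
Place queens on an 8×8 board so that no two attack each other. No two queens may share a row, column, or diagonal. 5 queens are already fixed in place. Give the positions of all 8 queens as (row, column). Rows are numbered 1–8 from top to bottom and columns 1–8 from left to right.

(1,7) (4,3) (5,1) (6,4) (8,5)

(1,7) (2,2) (3,6) (4,3) (5,1) (6,4) (7,8) (8,5)

Row 2: attacked by (1,7)→{6,7,8}; (4,3)→{1,3,5}; (5,1)→{1,4}; (6,4)→{4,8}; (8,5)→{5}. Safe: 2. Place at column 2.
Row 3: attacked by (1,7)→{5,7}; (2,2)→{1,2,3}; (4,3)→{2,3,4}; (5,1)→{1,3}; (6,4)→{1,4,7}; (8,5)→{5}. Safe: 6, 8. Place at column 6.
Row 7: attacked by (1,7)→{1,7}; (2,2)→{2,7}; (3,6)→{2,6}; (4,3)→{3,6}; (5,1)→{1,3}; (6,4)→{3,4,5}; (8,5)→{4,5,6}. Safe: 8. Place at column 8.
Columns [7, 2, 6, 3, 1, 4, 8, 5], r−c [-6, 0, -3, 1, 4, 2, -1, 3], r+c [8, 4, 9, 7, 6, 10, 15, 13] are all distinct, so no two queens attack.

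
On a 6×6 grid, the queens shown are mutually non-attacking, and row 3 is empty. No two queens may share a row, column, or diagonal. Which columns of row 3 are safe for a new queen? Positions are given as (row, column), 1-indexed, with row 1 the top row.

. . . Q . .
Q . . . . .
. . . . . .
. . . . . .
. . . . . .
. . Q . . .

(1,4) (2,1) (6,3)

columns 5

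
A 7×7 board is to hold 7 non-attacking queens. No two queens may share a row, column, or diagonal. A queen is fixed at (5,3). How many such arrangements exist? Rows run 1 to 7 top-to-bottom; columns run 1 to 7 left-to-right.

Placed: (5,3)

6

Branch on row 1: col 1 → 1; col 2 → 1; col 4 → 1; col 5 → 2; col 6 → 1.
Sum: 1 + 1 + 1 + 2 + 1 = 6.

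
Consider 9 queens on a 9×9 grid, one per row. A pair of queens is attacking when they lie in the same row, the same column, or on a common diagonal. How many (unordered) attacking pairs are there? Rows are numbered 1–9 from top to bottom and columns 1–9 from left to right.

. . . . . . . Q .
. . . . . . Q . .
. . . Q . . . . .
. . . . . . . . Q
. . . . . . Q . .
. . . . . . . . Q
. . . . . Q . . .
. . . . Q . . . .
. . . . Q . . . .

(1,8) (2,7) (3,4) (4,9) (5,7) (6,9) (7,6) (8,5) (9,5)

8

Same column: (2,7)–(5,7) (column 7); (4,9)–(6,9) (column 9); (8,5)–(9,5) (column 5).
Same diagonal: (1,8)–(2,7) (|1−2| = |8−7| = 1); (2,7)–(4,9) (|2−4| = |7−9| = 2); (4,9)–(7,6) (|4−7| = |9−6| = 3); (4,9)–(8,5) (|4−8| = |9−5| = 4); (7,6)–(8,5) (|7−8| = |6−5| = 1).
Total attacking pairs: 8.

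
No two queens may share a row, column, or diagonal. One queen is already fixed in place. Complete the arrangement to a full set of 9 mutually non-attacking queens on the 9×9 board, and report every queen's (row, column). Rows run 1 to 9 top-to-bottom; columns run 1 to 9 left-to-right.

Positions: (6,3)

(1,5) (2,2) (3,4) (4,9) (5,7) (6,3) (7,1) (8,6) (9,8)

Row 1: attacked by (6,3)→{3,8}. Safe: 1, 2, 4, 5, 6, 7, 9. Place at column 5.
Row 2: attacked by (1,5)→{4,5,6}; (6,3)→{3,7}. Safe: 1, 2, 8, 9. Place at column 2.
Row 3: attacked by (1,5)→{3,5,7}; (2,2)→{1,2,3}; (6,3)→{3,6}. Safe: 4, 8, 9. Place at column 4.
Row 4: attacked by (1,5)→{2,5,8}; (2,2)→{2,4}; (3,4)→{3,4,5}; (6,3)→{1,3,5}. Safe: 6, 7, 9. Place at column 9.
Row 5: attacked by (1,5)→{1,5,9}; (2,2)→{2,5}; (3,4)→{2,4,6}; (4,9)→{8,9}; (6,3)→{2,3,4}. Safe: 7. Place at column 7.
Row 7: attacked by (1,5)→{5}; (2,2)→{2,7}; (3,4)→{4,8}; (4,9)→{6,9}; (5,7)→{5,7,9}; (6,3)→{2,3,4}. Safe: 1. Place at column 1.
Row 8: attacked by (1,5)→{5}; (2,2)→{2,8}; (3,4)→{4,9}; (4,9)→{5,9}; (5,7)→{4,7}; (6,3)→{1,3,5}; (7,1)→{1,2}. Safe: 6. Place at column 6.
Row 9: attacked by (1,5)→{5}; (2,2)→{2,9}; (3,4)→{4}; (4,9)→{4,9}; (5,7)→{3,7}; (6,3)→{3,6}; (7,1)→{1,3}; (8,6)→{5,6,7}. Safe: 8. Place at column 8.
Columns [5, 2, 4, 9, 7, 3, 1, 6, 8], r−c [-4, 0, -1, -5, -2, 3, 6, 2, 1], r+c [6, 4, 7, 13, 12, 9, 8, 14, 17] are all distinct, so no two queens attack.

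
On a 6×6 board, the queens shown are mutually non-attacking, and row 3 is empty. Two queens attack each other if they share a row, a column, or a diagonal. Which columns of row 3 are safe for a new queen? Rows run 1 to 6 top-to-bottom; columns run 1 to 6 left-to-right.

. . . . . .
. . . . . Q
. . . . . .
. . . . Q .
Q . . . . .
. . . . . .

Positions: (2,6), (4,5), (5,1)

(2,6) attacks row 3 at column 6 and diagonals 5.
(4,5) attacks row 3 at column 5 and diagonals 4, 6.
(5,1) attacks row 3 at column 1 and diagonals 3.
Attacked columns: {1, 3, 4, 5, 6}. Safe: {2}.

columns 2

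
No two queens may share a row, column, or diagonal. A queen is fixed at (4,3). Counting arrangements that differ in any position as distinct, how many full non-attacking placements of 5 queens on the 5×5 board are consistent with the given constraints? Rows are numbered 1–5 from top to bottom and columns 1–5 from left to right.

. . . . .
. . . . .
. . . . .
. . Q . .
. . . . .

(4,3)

Branch on row 1: col 1 → 0; col 2 → 1; col 4 → 1; col 5 → 0.
Sum: 0 + 1 + 1 + 0 = 2.

2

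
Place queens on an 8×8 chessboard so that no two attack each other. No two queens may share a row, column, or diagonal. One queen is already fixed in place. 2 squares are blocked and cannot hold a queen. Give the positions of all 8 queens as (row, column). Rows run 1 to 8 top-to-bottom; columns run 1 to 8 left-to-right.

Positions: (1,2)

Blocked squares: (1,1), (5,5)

Row 2: attacked by (1,2)→{1,2,3}. Safe: 4, 5, 6, 7, 8. Place at column 7.
Row 3: attacked by (1,2)→{2,4}; (2,7)→{6,7,8}. Safe: 1, 3, 5. Place at column 5.
Row 4: attacked by (1,2)→{2,5}; (2,7)→{5,7}; (3,5)→{4,5,6}. Safe: 1, 3, 8. Place at column 8.
Row 5: attacked by (1,2)→{2,6}; (2,7)→{4,7}; (3,5)→{3,5,7}; (4,8)→{7,8}. Blocked: 5. Safe: 1. Place at column 1.
Row 6: attacked by (1,2)→{2,7}; (2,7)→{3,7}; (3,5)→{2,5,8}; (4,8)→{6,8}; (5,1)→{1,2}. Safe: 4. Place at column 4.
Row 7: attacked by (1,2)→{2,8}; (2,7)→{2,7}; (3,5)→{1,5}; (4,8)→{5,8}; (5,1)→{1,3}; (6,4)→{3,4,5}. Safe: 6. Place at column 6.
Row 8: attacked by (1,2)→{2}; (2,7)→{1,7}; (3,5)→{5}; (4,8)→{4,8}; (5,1)→{1,4}; (6,4)→{2,4,6}; (7,6)→{5,6,7}. Safe: 3. Place at column 3.
Columns [2, 7, 5, 8, 1, 4, 6, 3], r−c [-1, -5, -2, -4, 4, 2, 1, 5], r+c [3, 9, 8, 12, 6, 10, 13, 11] are all distinct, so no two queens attack.

(1,2) (2,7) (3,5) (4,8) (5,1) (6,4) (7,6) (8,3)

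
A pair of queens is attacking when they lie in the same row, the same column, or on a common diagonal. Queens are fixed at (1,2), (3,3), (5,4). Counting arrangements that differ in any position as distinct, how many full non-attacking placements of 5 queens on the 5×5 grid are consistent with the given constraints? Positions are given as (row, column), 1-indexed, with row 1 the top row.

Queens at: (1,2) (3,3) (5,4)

1

Branch on row 2: col 5 → 1.
Sum: 1 = 1.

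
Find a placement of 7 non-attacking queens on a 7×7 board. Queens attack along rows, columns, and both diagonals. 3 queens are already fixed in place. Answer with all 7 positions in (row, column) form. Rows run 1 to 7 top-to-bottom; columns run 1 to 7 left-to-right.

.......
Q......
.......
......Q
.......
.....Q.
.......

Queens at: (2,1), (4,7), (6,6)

Row 1: attacked by (2,1)→{1,2}; (4,7)→{4,7}; (6,6)→{1,6}. Safe: 3, 5. Place at column 5.
Row 3: attacked by (1,5)→{3,5,7}; (2,1)→{1,2}; (4,7)→{6,7}; (6,6)→{3,6}. Safe: 4. Place at column 4.
Row 5: attacked by (1,5)→{1,5}; (2,1)→{1,4}; (3,4)→{2,4,6}; (4,7)→{6,7}; (6,6)→{5,6,7}. Safe: 3. Place at column 3.
Row 7: attacked by (1,5)→{5}; (2,1)→{1,6}; (3,4)→{4}; (4,7)→{4,7}; (5,3)→{1,3,5}; (6,6)→{5,6,7}. Safe: 2. Place at column 2.
Columns [5, 1, 4, 7, 3, 6, 2], r−c [-4, 1, -1, -3, 2, 0, 5], r+c [6, 3, 7, 11, 8, 12, 9] are all distinct, so no two queens attack.

(1,5) (2,1) (3,4) (4,7) (5,3) (6,6) (7,2)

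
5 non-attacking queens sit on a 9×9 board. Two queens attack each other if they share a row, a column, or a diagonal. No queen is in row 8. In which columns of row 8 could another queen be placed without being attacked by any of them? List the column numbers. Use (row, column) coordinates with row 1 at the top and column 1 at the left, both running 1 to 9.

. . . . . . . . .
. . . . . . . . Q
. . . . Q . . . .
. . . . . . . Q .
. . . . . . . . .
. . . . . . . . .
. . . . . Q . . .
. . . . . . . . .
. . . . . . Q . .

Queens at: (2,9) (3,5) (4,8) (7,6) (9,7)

(2,9) attacks row 8 at column 9 and diagonals 3.
(3,5) attacks row 8 at column 5.
(4,8) attacks row 8 at column 8 and diagonals 4.
(7,6) attacks row 8 at column 6 and diagonals 5, 7.
(9,7) attacks row 8 at column 7 and diagonals 6, 8.
Attacked columns: {3, 4, 5, 6, 7, 8, 9}. Safe: {1, 2}.

columns 1, 2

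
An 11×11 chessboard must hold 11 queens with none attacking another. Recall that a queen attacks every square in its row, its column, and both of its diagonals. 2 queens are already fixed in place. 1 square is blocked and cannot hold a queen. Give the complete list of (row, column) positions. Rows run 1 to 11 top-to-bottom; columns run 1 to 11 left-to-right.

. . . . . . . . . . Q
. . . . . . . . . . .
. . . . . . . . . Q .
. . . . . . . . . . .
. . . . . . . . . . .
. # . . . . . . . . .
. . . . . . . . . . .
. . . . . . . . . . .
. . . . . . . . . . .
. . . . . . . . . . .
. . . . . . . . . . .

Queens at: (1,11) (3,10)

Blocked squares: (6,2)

(1,11) (2,2) (3,10) (4,7) (5,4) (6,1) (7,3) (8,9) (9,6) (10,8) (11,5)

Row 2: attacked by (1,11)→{10,11}; (3,10)→{9,10,11}. Safe: 1, 2, 3, 4, 5, 6, 7, 8. Place at column 2.
Row 4: attacked by (1,11)→{8,11}; (2,2)→{2,4}; (3,10)→{9,10,11}. Safe: 1, 3, 5, 6, 7. Place at column 7.
Row 5: attacked by (1,11)→{7,11}; (2,2)→{2,5}; (3,10)→{8,10}; (4,7)→{6,7,8}. Safe: 1, 3, 4, 9. Place at column 4.
Row 6: attacked by (1,11)→{6,11}; (2,2)→{2,6}; (3,10)→{7,10}; (4,7)→{5,7,9}; (5,4)→{3,4,5}. Blocked: 2. Safe: 1, 8. Place at column 1.
Row 7: attacked by (1,11)→{5,11}; (2,2)→{2,7}; (3,10)→{6,10}; (4,7)→{4,7,10}; (5,4)→{2,4,6}; (6,1)→{1,2}. Safe: 3, 8, 9. Place at column 3.
Row 8: attacked by (1,11)→{4,11}; (2,2)→{2,8}; (3,10)→{5,10}; (4,7)→{3,7,11}; (5,4)→{1,4,7}; (6,1)→{1,3}; (7,3)→{2,3,4}. Safe: 6, 9. Place at column 9.
Row 9: attacked by (1,11)→{3,11}; (2,2)→{2,9}; (3,10)→{4,10}; (4,7)→{2,7}; (5,4)→{4,8}; (6,1)→{1,4}; (7,3)→{1,3,5}; (8,9)→{8,9,10}. Safe: 6. Place at column 6.
Row 10: attacked by (1,11)→{2,11}; (2,2)→{2,10}; (3,10)→{3,10}; (4,7)→{1,7}; (5,4)→{4,9}; (6,1)→{1,5}; (7,3)→{3,6}; (8,9)→{7,9,11}; (9,6)→{5,6,7}. Safe: 8. Place at column 8.
Row 11: attacked by (1,11)→{1,11}; (2,2)→{2,11}; (3,10)→{2,10}; (4,7)→{7}; (5,4)→{4,10}; (6,1)→{1,6}; (7,3)→{3,7}; (8,9)→{6,9}; (9,6)→{4,6,8}; (10,8)→{7,8,9}. Safe: 5. Place at column 5.
Columns [11, 2, 10, 7, 4, 1, 3, 9, 6, 8, 5], r−c [-10, 0, -7, -3, 1, 5, 4, -1, 3, 2, 6], r+c [12, 4, 13, 11, 9, 7, 10, 17, 15, 18, 16] are all distinct, so no two queens attack.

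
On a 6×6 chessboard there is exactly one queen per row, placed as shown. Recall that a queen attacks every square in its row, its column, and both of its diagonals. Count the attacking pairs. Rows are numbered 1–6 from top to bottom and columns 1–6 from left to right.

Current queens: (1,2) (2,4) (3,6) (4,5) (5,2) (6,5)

4

Same column: (1,2)–(5,2) (column 2); (4,5)–(6,5) (column 5).
Same diagonal: (1,2)–(4,5) (|1−4| = |2−5| = 3); (3,6)–(4,5) (|3−4| = |6−5| = 1).
Total attacking pairs: 4.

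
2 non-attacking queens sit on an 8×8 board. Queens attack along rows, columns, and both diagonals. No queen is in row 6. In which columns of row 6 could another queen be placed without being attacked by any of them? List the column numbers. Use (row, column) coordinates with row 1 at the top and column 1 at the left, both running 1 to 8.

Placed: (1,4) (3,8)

columns 1, 2, 3, 6, 7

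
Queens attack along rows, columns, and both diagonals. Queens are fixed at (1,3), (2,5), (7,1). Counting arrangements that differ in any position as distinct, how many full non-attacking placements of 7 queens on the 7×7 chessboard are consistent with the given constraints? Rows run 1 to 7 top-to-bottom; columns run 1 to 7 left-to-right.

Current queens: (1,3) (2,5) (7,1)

1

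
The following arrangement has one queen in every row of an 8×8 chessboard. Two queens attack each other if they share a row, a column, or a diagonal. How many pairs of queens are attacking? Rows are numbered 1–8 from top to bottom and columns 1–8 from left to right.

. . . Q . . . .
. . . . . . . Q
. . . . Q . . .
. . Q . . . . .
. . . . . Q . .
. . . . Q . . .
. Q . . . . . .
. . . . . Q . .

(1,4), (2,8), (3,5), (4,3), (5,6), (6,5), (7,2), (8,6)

Same column: (3,5)–(6,5) (column 5); (5,6)–(8,6) (column 6).
Same diagonal: (4,3)–(6,5) (|4−6| = |3−5| = 2); (5,6)–(6,5) (|5−6| = |6−5| = 1).
Total attacking pairs: 4.

4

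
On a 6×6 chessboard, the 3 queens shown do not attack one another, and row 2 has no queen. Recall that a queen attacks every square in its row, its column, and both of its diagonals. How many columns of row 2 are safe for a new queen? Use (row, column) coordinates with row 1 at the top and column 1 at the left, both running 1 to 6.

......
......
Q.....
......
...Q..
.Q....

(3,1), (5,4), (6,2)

2

(3,1) attacks row 2 at column 1 and diagonals 2.
(5,4) attacks row 2 at column 4 and diagonals 1.
(6,2) attacks row 2 at column 2 and diagonals 6.
Attacked columns: {1, 2, 4, 6}. Safe: {3, 5}.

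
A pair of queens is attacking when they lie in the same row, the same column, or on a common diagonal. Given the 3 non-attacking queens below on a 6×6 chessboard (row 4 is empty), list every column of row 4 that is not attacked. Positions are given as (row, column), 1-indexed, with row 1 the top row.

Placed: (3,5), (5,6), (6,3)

columns 2

(3,5) attacks row 4 at column 5 and diagonals 4, 6.
(5,6) attacks row 4 at column 6 and diagonals 5.
(6,3) attacks row 4 at column 3 and diagonals 1, 5.
Attacked columns: {1, 3, 4, 5, 6}. Safe: {2}.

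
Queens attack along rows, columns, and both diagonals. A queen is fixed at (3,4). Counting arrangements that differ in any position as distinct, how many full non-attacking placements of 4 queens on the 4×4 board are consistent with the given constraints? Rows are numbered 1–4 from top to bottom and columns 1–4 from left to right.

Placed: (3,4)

1

Branch on row 1: col 1 → 0; col 3 → 1.
Sum: 0 + 1 = 1.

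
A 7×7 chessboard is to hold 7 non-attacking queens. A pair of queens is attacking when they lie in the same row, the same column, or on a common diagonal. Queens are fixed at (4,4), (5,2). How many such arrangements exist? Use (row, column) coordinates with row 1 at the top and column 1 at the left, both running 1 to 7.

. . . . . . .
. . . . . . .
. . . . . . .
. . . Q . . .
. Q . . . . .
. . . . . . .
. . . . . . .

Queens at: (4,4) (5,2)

2

Branch on row 1: col 3 → 1; col 5 → 1.
Sum: 1 + 1 = 2.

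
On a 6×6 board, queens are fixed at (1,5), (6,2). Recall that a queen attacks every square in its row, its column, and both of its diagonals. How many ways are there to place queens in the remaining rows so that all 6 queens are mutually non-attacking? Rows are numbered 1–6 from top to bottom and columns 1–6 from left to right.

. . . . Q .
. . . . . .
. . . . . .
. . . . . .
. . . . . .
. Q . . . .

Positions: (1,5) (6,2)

Branch on row 2: col 1 → 0; col 3 → 1.
Sum: 0 + 1 = 1.

1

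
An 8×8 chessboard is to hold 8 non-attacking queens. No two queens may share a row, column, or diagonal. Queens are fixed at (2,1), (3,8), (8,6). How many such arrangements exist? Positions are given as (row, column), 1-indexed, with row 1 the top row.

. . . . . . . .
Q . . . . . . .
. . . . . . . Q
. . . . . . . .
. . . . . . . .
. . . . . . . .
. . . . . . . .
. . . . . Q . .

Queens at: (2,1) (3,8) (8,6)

Branch on row 1: col 3 → 0; col 4 → 0; col 5 → 1; col 7 → 0.
Sum: 0 + 0 + 1 + 0 = 1.

1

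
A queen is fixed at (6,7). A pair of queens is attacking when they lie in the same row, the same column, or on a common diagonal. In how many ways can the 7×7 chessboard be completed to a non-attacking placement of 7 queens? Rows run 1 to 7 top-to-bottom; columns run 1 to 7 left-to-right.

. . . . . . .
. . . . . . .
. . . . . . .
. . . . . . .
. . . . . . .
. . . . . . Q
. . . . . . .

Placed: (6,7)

7

Branch on row 1: col 1 → 1; col 3 → 2; col 4 → 2; col 5 → 1; col 6 → 1.
Sum: 1 + 2 + 2 + 1 + 1 = 7.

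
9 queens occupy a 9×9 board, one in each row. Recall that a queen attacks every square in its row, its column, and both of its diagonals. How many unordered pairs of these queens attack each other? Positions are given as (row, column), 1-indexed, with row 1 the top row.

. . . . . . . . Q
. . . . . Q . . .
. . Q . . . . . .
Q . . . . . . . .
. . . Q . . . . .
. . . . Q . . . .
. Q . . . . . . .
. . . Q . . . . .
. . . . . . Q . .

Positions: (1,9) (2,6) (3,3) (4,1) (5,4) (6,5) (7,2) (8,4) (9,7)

3

Same column: (5,4)–(8,4) (column 4).
Same diagonal: (5,4)–(6,5) (|5−6| = |4−5| = 1); (5,4)–(7,2) (|5−7| = |4−2| = 2).
Total attacking pairs: 3.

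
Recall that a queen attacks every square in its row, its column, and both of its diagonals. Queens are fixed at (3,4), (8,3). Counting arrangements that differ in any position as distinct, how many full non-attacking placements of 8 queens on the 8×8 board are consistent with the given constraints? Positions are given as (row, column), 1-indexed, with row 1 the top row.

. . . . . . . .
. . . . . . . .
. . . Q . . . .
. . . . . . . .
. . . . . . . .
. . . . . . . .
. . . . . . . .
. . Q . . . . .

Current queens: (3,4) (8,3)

3

Branch on row 1: col 1 → 1; col 5 → 2; col 7 → 0; col 8 → 0.
Sum: 1 + 2 + 0 + 0 = 3.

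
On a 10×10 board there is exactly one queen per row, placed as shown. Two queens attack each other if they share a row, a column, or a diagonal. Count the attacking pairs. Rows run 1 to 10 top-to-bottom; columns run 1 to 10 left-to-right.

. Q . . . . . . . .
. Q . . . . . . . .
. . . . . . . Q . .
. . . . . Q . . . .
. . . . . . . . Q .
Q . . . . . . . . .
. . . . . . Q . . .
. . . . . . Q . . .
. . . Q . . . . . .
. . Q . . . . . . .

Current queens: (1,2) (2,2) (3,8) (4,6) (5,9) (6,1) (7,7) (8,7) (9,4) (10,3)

6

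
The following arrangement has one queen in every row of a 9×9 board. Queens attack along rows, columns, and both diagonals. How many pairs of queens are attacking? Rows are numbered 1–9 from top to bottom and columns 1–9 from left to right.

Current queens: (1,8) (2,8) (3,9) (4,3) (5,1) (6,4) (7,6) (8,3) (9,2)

Same column: (1,8)–(2,8) (column 8); (4,3)–(8,3) (column 3).
Same diagonal: (2,8)–(3,9) (|2−3| = |8−9| = 1); (2,8)–(6,4) (|2−6| = |8−4| = 4); (4,3)–(7,6) (|4−7| = |3−6| = 3); (8,3)–(9,2) (|8−9| = |3−2| = 1).
Total attacking pairs: 6.

6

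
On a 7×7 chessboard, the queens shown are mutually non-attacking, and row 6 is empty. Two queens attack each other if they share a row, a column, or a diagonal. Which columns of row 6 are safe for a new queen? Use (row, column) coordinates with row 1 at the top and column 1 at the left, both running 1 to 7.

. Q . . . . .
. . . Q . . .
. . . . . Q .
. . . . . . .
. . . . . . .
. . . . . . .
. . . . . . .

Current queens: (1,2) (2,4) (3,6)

(1,2) attacks row 6 at column 2 and diagonals 7.
(2,4) attacks row 6 at column 4.
(3,6) attacks row 6 at column 6 and diagonals 3.
Attacked columns: {2, 3, 4, 6, 7}. Safe: {1, 5}.

columns 1, 5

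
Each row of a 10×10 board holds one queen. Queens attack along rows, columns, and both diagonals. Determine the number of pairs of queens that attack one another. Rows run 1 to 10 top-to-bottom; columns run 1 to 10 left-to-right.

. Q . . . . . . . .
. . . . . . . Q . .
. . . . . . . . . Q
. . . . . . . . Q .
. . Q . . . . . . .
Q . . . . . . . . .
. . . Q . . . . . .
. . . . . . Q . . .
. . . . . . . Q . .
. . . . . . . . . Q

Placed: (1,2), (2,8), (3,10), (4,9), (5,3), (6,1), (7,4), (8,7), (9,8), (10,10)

Same column: (2,8)–(9,8) (column 8); (3,10)–(10,10) (column 10).
Same diagonal: (3,10)–(4,9) (|3−4| = |10−9| = 1); (8,7)–(9,8) (|8−9| = |7−8| = 1).
Total attacking pairs: 4.

4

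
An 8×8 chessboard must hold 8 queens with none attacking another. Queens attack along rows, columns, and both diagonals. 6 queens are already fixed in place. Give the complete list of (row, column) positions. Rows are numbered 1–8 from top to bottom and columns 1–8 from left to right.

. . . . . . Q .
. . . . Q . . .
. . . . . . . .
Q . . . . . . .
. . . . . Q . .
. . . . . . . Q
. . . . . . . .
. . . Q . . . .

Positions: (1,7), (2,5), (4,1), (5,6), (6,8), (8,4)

(1,7) (2,5) (3,3) (4,1) (5,6) (6,8) (7,2) (8,4)

Row 3: attacked by (1,7)→{5,7}; (2,5)→{4,5,6}; (4,1)→{1,2}; (5,6)→{4,6,8}; (6,8)→{5,8}; (8,4)→{4}. Safe: 3. Place at column 3.
Row 7: attacked by (1,7)→{1,7}; (2,5)→{5}; (3,3)→{3,7}; (4,1)→{1,4}; (5,6)→{4,6,8}; (6,8)→{7,8}; (8,4)→{3,4,5}. Safe: 2. Place at column 2.
Columns [7, 5, 3, 1, 6, 8, 2, 4], r−c [-6, -3, 0, 3, -1, -2, 5, 4], r+c [8, 7, 6, 5, 11, 14, 9, 12] are all distinct, so no two queens attack.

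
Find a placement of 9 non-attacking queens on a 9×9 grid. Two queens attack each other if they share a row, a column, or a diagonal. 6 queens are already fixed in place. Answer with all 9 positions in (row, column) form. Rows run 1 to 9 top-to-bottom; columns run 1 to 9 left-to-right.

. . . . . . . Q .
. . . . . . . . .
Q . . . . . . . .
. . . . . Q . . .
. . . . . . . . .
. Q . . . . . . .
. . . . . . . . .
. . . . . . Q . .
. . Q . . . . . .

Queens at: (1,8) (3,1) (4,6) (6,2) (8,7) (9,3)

(1,8) (2,5) (3,1) (4,6) (5,9) (6,2) (7,4) (8,7) (9,3)

Row 2: attacked by (1,8)→{7,8,9}; (3,1)→{1,2}; (4,6)→{4,6,8}; (6,2)→{2,6}; (8,7)→{1,7}; (9,3)→{3}. Safe: 5. Place at column 5.
Row 5: attacked by (1,8)→{4,8}; (2,5)→{2,5,8}; (3,1)→{1,3}; (4,6)→{5,6,7}; (6,2)→{1,2,3}; (8,7)→{4,7}; (9,3)→{3,7}. Safe: 9. Place at column 9.
Row 7: attacked by (1,8)→{2,8}; (2,5)→{5}; (3,1)→{1,5}; (4,6)→{3,6,9}; (5,9)→{7,9}; (6,2)→{1,2,3}; (8,7)→{6,7,8}; (9,3)→{1,3,5}. Safe: 4. Place at column 4.
Columns [8, 5, 1, 6, 9, 2, 4, 7, 3], r−c [-7, -3, 2, -2, -4, 4, 3, 1, 6], r+c [9, 7, 4, 10, 14, 8, 11, 15, 12] are all distinct, so no two queens attack.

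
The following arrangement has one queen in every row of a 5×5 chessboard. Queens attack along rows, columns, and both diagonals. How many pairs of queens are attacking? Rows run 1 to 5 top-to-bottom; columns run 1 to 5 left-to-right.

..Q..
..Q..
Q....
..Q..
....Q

4

Same column: (1,3)–(2,3) (column 3); (1,3)–(4,3) (column 3); (2,3)–(4,3) (column 3).
Same diagonal: (1,3)–(3,1) (|1−3| = |3−1| = 2).
Total attacking pairs: 4.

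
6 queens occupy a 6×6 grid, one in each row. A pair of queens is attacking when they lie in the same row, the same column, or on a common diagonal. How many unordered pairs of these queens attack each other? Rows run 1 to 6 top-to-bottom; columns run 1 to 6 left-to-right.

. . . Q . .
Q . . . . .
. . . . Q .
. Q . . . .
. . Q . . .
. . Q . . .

3

Same column: (5,3)–(6,3) (column 3).
Same diagonal: (3,5)–(5,3) (|3−5| = |5−3| = 2); (4,2)–(5,3) (|4−5| = |2−3| = 1).
Total attacking pairs: 3.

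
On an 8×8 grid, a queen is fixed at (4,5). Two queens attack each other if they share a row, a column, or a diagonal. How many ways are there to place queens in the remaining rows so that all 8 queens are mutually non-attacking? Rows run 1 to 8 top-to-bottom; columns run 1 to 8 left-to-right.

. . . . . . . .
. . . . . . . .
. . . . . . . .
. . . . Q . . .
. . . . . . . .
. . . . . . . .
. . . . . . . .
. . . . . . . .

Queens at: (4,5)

Branch on row 1: col 1 → 0; col 3 → 2; col 4 → 4; col 6 → 1; col 7 → 1.
Sum: 0 + 2 + 4 + 1 + 1 = 8.

8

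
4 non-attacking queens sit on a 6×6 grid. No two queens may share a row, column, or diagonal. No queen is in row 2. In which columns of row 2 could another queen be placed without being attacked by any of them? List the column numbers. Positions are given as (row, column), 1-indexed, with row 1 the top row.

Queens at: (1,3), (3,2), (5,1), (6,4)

(1,3) attacks row 2 at column 3 and diagonals 2, 4.
(3,2) attacks row 2 at column 2 and diagonals 1, 3.
(5,1) attacks row 2 at column 1 and diagonals 4.
(6,4) attacks row 2 at column 4.
Attacked columns: {1, 2, 3, 4}. Safe: {5, 6}.

columns 5, 6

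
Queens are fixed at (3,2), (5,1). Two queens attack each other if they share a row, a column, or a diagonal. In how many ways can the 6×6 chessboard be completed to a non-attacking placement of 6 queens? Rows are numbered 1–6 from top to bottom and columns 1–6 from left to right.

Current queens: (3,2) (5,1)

1

Branch on row 1: col 3 → 1; col 6 → 0.
Sum: 1 + 0 = 1.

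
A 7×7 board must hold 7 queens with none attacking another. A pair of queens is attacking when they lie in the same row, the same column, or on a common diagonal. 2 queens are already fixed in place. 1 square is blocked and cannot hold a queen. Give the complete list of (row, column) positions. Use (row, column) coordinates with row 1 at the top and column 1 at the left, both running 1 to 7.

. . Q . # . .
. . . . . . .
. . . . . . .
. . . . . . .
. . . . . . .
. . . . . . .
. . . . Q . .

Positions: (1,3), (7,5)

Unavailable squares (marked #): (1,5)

(1,3) (2,1) (3,6) (4,4) (5,2) (6,7) (7,5)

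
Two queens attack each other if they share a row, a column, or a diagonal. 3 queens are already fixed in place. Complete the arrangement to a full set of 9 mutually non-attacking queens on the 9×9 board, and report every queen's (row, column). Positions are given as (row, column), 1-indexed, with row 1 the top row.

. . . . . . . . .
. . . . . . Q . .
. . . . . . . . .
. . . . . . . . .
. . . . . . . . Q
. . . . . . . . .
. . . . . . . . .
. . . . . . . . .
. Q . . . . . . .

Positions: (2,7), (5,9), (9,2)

(1,4) (2,7) (3,3) (4,6) (5,9) (6,1) (7,8) (8,5) (9,2)

Row 1: attacked by (2,7)→{6,7,8}; (5,9)→{5,9}; (9,2)→{2}. Safe: 1, 3, 4. Place at column 4.
Row 3: attacked by (1,4)→{2,4,6}; (2,7)→{6,7,8}; (5,9)→{7,9}; (9,2)→{2,8}. Safe: 1, 3, 5. Place at column 3.
Row 4: attacked by (1,4)→{1,4,7}; (2,7)→{5,7,9}; (3,3)→{2,3,4}; (5,9)→{8,9}; (9,2)→{2,7}. Safe: 6. Place at column 6.
Row 6: attacked by (1,4)→{4,9}; (2,7)→{3,7}; (3,3)→{3,6}; (4,6)→{4,6,8}; (5,9)→{8,9}; (9,2)→{2,5}. Safe: 1. Place at column 1.
Row 7: attacked by (1,4)→{4}; (2,7)→{2,7}; (3,3)→{3,7}; (4,6)→{3,6,9}; (5,9)→{7,9}; (6,1)→{1,2}; (9,2)→{2,4}. Safe: 5, 8. Place at column 8.
Row 8: attacked by (1,4)→{4}; (2,7)→{1,7}; (3,3)→{3,8}; (4,6)→{2,6}; (5,9)→{6,9}; (6,1)→{1,3}; (7,8)→{7,8,9}; (9,2)→{1,2,3}. Safe: 5. Place at column 5.
Columns [4, 7, 3, 6, 9, 1, 8, 5, 2], r−c [-3, -5, 0, -2, -4, 5, -1, 3, 7], r+c [5, 9, 6, 10, 14, 7, 15, 13, 11] are all distinct, so no two queens attack.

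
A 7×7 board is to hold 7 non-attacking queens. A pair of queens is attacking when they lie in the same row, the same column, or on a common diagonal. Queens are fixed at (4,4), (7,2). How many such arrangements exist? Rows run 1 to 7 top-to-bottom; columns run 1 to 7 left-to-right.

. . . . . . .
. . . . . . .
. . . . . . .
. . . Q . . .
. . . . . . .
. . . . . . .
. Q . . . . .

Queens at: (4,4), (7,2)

2

Branch on row 1: col 3 → 0; col 5 → 0; col 6 → 2.
Sum: 0 + 0 + 2 = 2.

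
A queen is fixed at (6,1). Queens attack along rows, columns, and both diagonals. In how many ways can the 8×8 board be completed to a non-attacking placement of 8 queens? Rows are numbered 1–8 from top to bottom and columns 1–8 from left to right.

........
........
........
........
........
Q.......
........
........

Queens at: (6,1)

Branch on row 1: col 2 → 1; col 3 → 4; col 4 → 4; col 5 → 4; col 7 → 3; col 8 → 0.
Sum: 1 + 4 + 4 + 4 + 3 + 0 = 16.

16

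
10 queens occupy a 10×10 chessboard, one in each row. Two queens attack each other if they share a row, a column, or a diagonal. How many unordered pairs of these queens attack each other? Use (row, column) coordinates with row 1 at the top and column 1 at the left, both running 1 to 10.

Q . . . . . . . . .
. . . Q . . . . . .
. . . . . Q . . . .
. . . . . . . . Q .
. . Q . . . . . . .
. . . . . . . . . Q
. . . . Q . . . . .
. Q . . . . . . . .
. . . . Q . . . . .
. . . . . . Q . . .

2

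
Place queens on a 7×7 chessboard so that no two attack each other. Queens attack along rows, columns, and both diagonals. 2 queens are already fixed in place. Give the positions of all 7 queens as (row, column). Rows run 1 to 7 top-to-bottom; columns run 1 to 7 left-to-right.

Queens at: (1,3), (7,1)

(1,3) (2,5) (3,7) (4,2) (5,4) (6,6) (7,1)

Row 2: attacked by (1,3)→{2,3,4}; (7,1)→{1,6}. Safe: 5, 7. Place at column 5.
Row 3: attacked by (1,3)→{1,3,5}; (2,5)→{4,5,6}; (7,1)→{1,5}. Safe: 2, 7. Place at column 7.
Row 4: attacked by (1,3)→{3,6}; (2,5)→{3,5,7}; (3,7)→{6,7}; (7,1)→{1,4}. Safe: 2. Place at column 2.
Row 5: attacked by (1,3)→{3,7}; (2,5)→{2,5}; (3,7)→{5,7}; (4,2)→{1,2,3}; (7,1)→{1,3}. Safe: 4, 6. Place at column 4.
Row 6: attacked by (1,3)→{3}; (2,5)→{1,5}; (3,7)→{4,7}; (4,2)→{2,4}; (5,4)→{3,4,5}; (7,1)→{1,2}. Safe: 6. Place at column 6.
Columns [3, 5, 7, 2, 4, 6, 1], r−c [-2, -3, -4, 2, 1, 0, 6], r+c [4, 7, 10, 6, 9, 12, 8] are all distinct, so no two queens attack.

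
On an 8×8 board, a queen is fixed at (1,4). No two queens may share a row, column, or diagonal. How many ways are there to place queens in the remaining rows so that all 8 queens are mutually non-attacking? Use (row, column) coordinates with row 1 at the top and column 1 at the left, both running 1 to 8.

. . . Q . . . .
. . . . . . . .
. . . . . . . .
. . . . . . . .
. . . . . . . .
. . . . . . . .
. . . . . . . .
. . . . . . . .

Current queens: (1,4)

18

Branch on row 2: col 1 → 2; col 2 → 6; col 6 → 3; col 7 → 4; col 8 → 3.
Sum: 2 + 6 + 3 + 4 + 3 = 18.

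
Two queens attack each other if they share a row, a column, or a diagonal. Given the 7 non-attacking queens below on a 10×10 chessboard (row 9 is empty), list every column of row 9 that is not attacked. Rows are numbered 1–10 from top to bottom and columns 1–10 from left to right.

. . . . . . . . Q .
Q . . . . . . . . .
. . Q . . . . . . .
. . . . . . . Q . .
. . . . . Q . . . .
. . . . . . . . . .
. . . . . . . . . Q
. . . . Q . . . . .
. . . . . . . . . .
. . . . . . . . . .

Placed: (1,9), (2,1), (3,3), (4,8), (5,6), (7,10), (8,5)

(1,9) attacks row 9 at column 9 and diagonals 1.
(2,1) attacks row 9 at column 1 and diagonals 8.
(3,3) attacks row 9 at column 3 and diagonals 9.
(4,8) attacks row 9 at column 8 and diagonals 3.
(5,6) attacks row 9 at column 6 and diagonals 2, 10.
(7,10) attacks row 9 at column 10 and diagonals 8.
(8,5) attacks row 9 at column 5 and diagonals 4, 6.
Attacked columns: {1, 2, 3, 4, 5, 6, 8, 9, 10}. Safe: {7}.

columns 7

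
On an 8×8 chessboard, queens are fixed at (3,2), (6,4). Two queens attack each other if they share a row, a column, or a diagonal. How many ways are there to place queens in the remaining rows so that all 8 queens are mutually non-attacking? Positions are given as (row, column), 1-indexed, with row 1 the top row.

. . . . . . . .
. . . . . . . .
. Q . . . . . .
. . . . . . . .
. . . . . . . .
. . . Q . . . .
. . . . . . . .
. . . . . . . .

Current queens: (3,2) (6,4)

Branch on row 1: col 1 → 0; col 3 → 3; col 5 → 0; col 6 → 0; col 7 → 0; col 8 → 0.
Sum: 0 + 3 + 0 + 0 + 0 + 0 = 3.

3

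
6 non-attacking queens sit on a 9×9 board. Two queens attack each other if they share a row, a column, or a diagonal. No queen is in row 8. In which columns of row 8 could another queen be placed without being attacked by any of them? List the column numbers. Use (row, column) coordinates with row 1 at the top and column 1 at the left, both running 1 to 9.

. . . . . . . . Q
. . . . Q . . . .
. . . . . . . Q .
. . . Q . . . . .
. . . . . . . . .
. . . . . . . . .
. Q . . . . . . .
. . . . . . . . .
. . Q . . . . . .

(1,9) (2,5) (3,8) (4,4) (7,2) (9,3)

(1,9) attacks row 8 at column 9 and diagonals 2.
(2,5) attacks row 8 at column 5.
(3,8) attacks row 8 at column 8 and diagonals 3.
(4,4) attacks row 8 at column 4 and diagonals 8.
(7,2) attacks row 8 at column 2 and diagonals 1, 3.
(9,3) attacks row 8 at column 3 and diagonals 2, 4.
Attacked columns: {1, 2, 3, 4, 5, 8, 9}. Safe: {6, 7}.

columns 6, 7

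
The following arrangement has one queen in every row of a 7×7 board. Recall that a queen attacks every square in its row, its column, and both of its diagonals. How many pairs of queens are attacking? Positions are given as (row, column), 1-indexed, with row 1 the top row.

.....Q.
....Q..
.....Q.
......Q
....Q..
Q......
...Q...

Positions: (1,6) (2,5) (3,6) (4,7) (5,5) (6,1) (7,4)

Same column: (1,6)–(3,6) (column 6); (2,5)–(5,5) (column 5).
Same diagonal: (1,6)–(2,5) (|1−2| = |6−5| = 1); (1,6)–(6,1) (|1−6| = |6−1| = 5); (2,5)–(3,6) (|2−3| = |5−6| = 1); (2,5)–(4,7) (|2−4| = |5−7| = 2); (2,5)–(6,1) (|2−6| = |5−1| = 4); (3,6)–(4,7) (|3−4| = |6−7| = 1); (4,7)–(7,4) (|4−7| = |7−4| = 3).
Total attacking pairs: 9.

9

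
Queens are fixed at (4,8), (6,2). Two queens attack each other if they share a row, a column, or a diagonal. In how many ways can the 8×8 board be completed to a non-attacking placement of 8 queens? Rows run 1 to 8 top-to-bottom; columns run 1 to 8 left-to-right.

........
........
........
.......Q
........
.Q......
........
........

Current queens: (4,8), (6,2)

3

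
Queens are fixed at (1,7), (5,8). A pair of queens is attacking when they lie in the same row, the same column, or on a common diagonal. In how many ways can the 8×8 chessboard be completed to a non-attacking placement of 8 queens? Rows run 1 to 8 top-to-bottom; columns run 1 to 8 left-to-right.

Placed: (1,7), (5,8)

3

Branch on row 2: col 1 → 0; col 2 → 1; col 3 → 1; col 4 → 1.
Sum: 0 + 1 + 1 + 1 = 3.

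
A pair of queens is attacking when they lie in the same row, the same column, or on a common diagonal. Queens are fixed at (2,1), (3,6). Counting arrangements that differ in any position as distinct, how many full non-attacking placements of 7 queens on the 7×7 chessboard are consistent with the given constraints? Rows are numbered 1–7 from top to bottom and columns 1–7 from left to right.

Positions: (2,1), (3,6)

Branch on row 1: col 3 → 2; col 5 → 1; col 7 → 0.
Sum: 2 + 1 + 0 = 3.

3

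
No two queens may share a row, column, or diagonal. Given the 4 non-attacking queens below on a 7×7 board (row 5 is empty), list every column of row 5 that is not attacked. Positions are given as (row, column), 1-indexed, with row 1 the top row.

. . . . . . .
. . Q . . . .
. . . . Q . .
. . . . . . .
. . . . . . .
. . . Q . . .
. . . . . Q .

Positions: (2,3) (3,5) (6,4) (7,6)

(2,3) attacks row 5 at column 3 and diagonals 6.
(3,5) attacks row 5 at column 5 and diagonals 3, 7.
(6,4) attacks row 5 at column 4 and diagonals 3, 5.
(7,6) attacks row 5 at column 6 and diagonals 4.
Attacked columns: {3, 4, 5, 6, 7}. Safe: {1, 2}.

columns 1, 2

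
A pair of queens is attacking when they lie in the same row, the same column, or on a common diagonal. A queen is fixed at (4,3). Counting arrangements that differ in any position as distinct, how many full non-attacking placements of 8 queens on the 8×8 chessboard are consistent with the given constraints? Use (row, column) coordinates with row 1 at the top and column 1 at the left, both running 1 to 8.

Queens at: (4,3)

Branch on row 1: col 1 → 1; col 2 → 1; col 4 → 6; col 5 → 1; col 7 → 1; col 8 → 2.
Sum: 1 + 1 + 6 + 1 + 1 + 2 = 12.

12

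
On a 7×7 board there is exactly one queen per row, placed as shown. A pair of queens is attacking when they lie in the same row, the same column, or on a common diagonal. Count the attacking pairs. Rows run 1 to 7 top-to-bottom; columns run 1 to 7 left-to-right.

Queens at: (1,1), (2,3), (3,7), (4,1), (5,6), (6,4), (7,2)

Same column: (1,1)–(4,1) (column 1).
Same diagonal: (2,3)–(4,1) (|2−4| = |3−1| = 2); (2,3)–(5,6) (|2−5| = |3−6| = 3); (3,7)–(6,4) (|3−6| = |7−4| = 3).
Total attacking pairs: 4.

4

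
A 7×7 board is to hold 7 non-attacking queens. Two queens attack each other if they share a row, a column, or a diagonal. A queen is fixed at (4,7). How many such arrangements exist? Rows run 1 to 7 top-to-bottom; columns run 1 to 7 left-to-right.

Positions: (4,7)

Branch on row 1: col 1 → 1; col 2 → 2; col 3 → 0; col 5 → 1; col 6 → 2.
Sum: 1 + 2 + 0 + 1 + 2 = 6.

6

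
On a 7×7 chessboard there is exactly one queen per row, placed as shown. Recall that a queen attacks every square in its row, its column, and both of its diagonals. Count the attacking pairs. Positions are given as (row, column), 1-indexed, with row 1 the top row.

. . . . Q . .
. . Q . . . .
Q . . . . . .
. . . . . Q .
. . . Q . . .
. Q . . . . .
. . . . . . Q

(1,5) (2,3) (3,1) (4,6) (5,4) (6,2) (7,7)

0

All columns are distinct and no two queens satisfy |Δrow| = |Δcol|, so no pair attacks.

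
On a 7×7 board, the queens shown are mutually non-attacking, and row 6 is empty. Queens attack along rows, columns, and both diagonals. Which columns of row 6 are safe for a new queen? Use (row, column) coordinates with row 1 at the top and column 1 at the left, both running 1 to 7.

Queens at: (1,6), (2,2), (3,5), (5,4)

columns 7

(1,6) attacks row 6 at column 6 and diagonals 1.
(2,2) attacks row 6 at column 2 and diagonals 6.
(3,5) attacks row 6 at column 5 and diagonals 2.
(5,4) attacks row 6 at column 4 and diagonals 3, 5.
Attacked columns: {1, 2, 3, 4, 5, 6}. Safe: {7}.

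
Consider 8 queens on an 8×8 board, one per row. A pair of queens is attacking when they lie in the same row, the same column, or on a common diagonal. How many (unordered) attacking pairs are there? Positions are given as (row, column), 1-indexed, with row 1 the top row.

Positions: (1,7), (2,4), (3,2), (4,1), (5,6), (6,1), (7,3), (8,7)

4

Same column: (1,7)–(8,7) (column 7); (4,1)–(6,1) (column 1).
Same diagonal: (3,2)–(4,1) (|3−4| = |2−1| = 1); (3,2)–(8,7) (|3−8| = |2−7| = 5).
Total attacking pairs: 4.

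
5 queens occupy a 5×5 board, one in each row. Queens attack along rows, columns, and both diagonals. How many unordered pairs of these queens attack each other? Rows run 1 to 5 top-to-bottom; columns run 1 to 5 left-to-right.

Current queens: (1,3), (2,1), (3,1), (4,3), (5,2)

5

Same column: (1,3)–(4,3) (column 3); (2,1)–(3,1) (column 1).
Same diagonal: (1,3)–(3,1) (|1−3| = |3−1| = 2); (2,1)–(4,3) (|2−4| = |1−3| = 2); (4,3)–(5,2) (|4−5| = |3−2| = 1).
Total attacking pairs: 5.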